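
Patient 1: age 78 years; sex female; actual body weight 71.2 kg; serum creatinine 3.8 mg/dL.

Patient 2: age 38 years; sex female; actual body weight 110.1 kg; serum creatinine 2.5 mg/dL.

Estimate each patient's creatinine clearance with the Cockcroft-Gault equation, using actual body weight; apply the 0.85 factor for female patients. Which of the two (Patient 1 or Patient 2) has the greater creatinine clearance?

Patient 1: CrCl = (140 − 78) × 71.2 / (72 × 3.8) × 0.85 = 4414.4 / 273.60 × 0.85 ≈ 13.7 mL/min
Patient 2: CrCl = (140 − 38) × 110.1 / (72 × 2.5) × 0.85 = 11230.2 / 180.00 × 0.85 ≈ 53.0 mL/min
13.7 vs 53.0 mL/min → Patient 2 is higher.

Patient 2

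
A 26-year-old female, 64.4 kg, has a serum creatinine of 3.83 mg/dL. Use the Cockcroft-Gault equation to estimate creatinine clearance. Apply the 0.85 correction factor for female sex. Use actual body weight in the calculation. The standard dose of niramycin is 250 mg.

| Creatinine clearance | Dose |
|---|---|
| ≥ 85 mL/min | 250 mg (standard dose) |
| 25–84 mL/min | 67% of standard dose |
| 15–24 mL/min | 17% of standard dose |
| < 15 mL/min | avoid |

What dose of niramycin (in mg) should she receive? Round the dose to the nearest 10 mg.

CrCl = (140 − 26) × 64.4 / (72 × 3.83) × 0.85 = 7341.6 / 275.76 × 0.85 ≈ 22.6 mL/min
CrCl ≈ 23 mL/min → bracket 15–24 mL/min.
17% of 250 mg = 42.5 mg → 40 mg

40 mg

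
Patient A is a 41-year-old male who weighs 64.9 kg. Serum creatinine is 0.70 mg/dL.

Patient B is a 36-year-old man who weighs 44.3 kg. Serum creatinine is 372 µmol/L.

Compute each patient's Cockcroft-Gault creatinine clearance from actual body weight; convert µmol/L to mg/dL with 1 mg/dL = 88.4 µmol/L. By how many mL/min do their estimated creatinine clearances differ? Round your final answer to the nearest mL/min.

112 mL/min

Patient A: CrCl = (140 − 41) × 64.9 / (72 × 0.7) = 6425.1 / 50.40 ≈ 127.5 mL/min
Patient B: SCr = 372 / 88.4 = 4.208 mg/dL
Patient B: CrCl = (140 − 36) × 44.3 / (72 × 4.208) = 4607.2 / 302.98 ≈ 15.2 mL/min
|127.5 − 15.2| = 112.3 mL/min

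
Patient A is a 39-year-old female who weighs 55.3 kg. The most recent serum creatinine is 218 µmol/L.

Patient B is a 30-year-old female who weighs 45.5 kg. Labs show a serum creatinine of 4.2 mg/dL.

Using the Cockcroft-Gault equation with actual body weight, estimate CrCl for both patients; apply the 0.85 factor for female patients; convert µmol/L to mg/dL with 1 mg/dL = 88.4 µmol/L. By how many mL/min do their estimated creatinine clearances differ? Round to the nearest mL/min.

13 mL/min

Patient A: SCr = 218 / 88.4 = 2.466 mg/dL
Patient A: CrCl = (140 − 39) × 55.3 / (72 × 2.466) × 0.85 = 5585.3 / 177.55 × 0.85 ≈ 26.7 mL/min
Patient B: CrCl = (140 − 30) × 45.5 / (72 × 4.2) × 0.85 = 5005.0 / 302.40 × 0.85 ≈ 14.1 mL/min
|26.7 − 14.1| = 12.6 mL/min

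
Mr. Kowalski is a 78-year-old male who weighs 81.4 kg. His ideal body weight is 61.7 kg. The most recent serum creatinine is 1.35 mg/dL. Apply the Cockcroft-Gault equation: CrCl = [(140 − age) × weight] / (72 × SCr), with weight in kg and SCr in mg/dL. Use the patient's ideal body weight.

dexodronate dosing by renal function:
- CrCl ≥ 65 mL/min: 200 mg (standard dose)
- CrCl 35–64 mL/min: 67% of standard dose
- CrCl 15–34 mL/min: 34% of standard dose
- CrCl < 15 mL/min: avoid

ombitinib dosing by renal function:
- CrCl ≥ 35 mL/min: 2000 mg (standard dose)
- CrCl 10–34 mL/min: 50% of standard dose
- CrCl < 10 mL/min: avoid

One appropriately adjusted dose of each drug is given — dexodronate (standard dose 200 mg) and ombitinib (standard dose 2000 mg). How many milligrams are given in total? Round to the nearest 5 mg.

CrCl = (140 − 78) × 61.7 / (72 × 1.35) = 3825.4 / 97.20 ≈ 39.4 mL/min
CrCl ≈ 39 mL/min.
dexodronate: 35–64 mL/min → 67% of 200 mg = 134 mg.
ombitinib: ≥ 35 mL/min → 100% of 2000 mg = 2000 mg.
Total = 134 + 2000 = 2134 mg.

2135 mg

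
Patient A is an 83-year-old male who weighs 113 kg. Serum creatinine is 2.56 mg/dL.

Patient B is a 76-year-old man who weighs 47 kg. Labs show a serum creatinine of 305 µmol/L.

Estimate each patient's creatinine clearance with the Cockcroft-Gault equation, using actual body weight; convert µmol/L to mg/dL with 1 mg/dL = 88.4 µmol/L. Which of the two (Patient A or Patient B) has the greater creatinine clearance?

Patient A

Patient A: CrCl = (140 − 83) × 113 / (72 × 2.56) = 6441.0 / 184.32 ≈ 34.9 mL/min
Patient B: SCr = 305 / 88.4 = 3.45 mg/dL
Patient B: CrCl = (140 − 76) × 47 / (72 × 3.45) = 3008.0 / 248.40 ≈ 12.1 mL/min
34.9 vs 12.1 mL/min → Patient A is higher.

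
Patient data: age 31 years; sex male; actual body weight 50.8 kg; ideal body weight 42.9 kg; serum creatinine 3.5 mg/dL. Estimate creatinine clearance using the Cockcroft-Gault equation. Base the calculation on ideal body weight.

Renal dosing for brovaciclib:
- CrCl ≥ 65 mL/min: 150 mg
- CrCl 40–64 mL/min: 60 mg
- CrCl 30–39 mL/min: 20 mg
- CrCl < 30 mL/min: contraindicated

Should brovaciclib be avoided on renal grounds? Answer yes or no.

CrCl = (140 − 31) × 42.9 / (72 × 3.5) = 4676.1 / 252.00 ≈ 18.6 mL/min
CrCl ≈ 19 mL/min, which is < 30 mL/min.

yes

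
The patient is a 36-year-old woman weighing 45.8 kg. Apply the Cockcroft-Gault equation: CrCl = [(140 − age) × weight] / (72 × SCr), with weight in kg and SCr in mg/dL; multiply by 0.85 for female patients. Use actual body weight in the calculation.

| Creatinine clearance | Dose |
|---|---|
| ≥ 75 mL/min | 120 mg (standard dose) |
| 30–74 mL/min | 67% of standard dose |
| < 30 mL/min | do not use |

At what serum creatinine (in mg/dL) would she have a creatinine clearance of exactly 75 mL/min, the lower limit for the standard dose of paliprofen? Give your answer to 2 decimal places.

Standard dose requires CrCl ≥ 75 mL/min.
Set (140 − 36) × 45.8 × 0.85 / (72 × SCr) = 75
SCr = (140 − 36) × 45.8 × 0.85 / (72 × 75) = 0.750 mg/dL

0.75 mg/dL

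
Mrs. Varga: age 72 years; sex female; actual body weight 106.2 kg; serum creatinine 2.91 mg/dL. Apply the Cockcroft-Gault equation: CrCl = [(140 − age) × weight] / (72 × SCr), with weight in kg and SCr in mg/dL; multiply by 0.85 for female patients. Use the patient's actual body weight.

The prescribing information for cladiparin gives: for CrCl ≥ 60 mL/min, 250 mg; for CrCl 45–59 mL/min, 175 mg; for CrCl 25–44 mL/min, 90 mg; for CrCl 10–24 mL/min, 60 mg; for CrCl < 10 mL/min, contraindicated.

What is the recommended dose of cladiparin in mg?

CrCl = (140 − 72) × 106.2 / (72 × 2.91) × 0.85 = 7221.6 / 209.52 × 0.85 ≈ 29.3 mL/min
CrCl ≈ 29 mL/min → bracket 25–44 mL/min.
Dose for this bracket: 90 mg.

90 mg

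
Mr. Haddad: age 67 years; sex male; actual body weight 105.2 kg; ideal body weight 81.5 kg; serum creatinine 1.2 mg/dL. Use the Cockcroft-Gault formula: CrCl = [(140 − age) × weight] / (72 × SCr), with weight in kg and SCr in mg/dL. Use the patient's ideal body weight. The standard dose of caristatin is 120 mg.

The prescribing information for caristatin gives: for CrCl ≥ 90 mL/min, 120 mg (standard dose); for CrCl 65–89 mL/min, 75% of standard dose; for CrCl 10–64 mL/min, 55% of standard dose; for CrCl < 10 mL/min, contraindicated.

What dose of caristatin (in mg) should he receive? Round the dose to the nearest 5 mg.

CrCl = (140 − 67) × 81.5 / (72 × 1.2) = 5949.5 / 86.40 ≈ 68.9 mL/min
CrCl ≈ 69 mL/min → bracket 65–89 mL/min.
75% of 120 mg = 90 mg

90 mg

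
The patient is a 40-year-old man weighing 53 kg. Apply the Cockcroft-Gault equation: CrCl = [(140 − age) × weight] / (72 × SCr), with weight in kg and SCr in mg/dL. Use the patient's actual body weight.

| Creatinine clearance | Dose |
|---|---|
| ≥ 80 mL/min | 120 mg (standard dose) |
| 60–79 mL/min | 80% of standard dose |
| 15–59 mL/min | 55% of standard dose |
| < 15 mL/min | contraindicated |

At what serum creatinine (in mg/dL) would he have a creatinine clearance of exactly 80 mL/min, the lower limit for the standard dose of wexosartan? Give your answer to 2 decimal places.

0.92 mg/dL

Standard dose requires CrCl ≥ 80 mL/min.
Set (140 − 40) × 53 / (72 × SCr) = 80
SCr = (140 − 40) × 53 / (72 × 80) = 0.920 mg/dL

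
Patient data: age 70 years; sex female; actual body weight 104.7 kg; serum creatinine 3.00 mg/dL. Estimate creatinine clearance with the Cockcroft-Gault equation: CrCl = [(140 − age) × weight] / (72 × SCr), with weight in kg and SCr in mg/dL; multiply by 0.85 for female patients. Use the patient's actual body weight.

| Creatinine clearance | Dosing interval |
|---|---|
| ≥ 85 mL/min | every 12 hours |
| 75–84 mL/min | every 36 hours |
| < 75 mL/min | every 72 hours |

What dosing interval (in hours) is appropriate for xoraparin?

every 72 hours

CrCl = (140 − 70) × 104.7 / (72 × 3) × 0.85 = 7329.0 / 216.00 × 0.85 ≈ 28.8 mL/min
CrCl ≈ 29 mL/min → bracket < 75 mL/min → every 72 hours.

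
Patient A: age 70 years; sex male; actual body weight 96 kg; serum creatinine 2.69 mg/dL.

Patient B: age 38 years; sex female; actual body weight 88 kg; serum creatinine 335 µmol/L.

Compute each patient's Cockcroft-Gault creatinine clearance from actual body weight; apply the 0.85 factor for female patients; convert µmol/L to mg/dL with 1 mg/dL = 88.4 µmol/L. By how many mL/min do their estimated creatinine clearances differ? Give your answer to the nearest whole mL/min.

Patient A: CrCl = (140 − 70) × 96 / (72 × 2.69) = 6720.0 / 193.68 ≈ 34.7 mL/min
Patient B: SCr = 335 / 88.4 = 3.79 mg/dL
Patient B: CrCl = (140 − 38) × 88 / (72 × 3.79) × 0.85 = 8976.0 / 272.88 × 0.85 ≈ 28.0 mL/min
|34.7 − 28.0| = 6.7 mL/min

7 mL/min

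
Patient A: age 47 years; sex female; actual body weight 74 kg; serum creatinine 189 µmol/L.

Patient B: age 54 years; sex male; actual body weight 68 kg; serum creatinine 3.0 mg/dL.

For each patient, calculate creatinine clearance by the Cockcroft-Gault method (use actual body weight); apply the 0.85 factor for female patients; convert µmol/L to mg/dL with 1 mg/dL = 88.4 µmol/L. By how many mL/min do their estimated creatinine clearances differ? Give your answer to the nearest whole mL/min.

Patient A: SCr = 189 / 88.4 = 2.138 mg/dL
Patient A: CrCl = (140 − 47) × 74 / (72 × 2.138) × 0.85 = 6882.0 / 153.94 × 0.85 ≈ 38.0 mL/min
Patient B: CrCl = (140 − 54) × 68 / (72 × 3) = 5848.0 / 216.00 ≈ 27.1 mL/min
|38.0 − 27.1| = 10.9 mL/min

11 mL/min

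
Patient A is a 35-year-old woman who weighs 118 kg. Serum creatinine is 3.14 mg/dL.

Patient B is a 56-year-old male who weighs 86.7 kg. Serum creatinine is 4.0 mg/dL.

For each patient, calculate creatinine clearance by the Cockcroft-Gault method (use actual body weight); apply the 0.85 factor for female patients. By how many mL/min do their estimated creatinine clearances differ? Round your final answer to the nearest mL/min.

Patient A: CrCl = (140 − 35) × 118 / (72 × 3.14) × 0.85 = 12390.0 / 226.08 × 0.85 ≈ 46.6 mL/min
Patient B: CrCl = (140 − 56) × 86.7 / (72 × 4) = 7282.8 / 288.00 ≈ 25.3 mL/min
|46.6 − 25.3| = 21.3 mL/min

21 mL/min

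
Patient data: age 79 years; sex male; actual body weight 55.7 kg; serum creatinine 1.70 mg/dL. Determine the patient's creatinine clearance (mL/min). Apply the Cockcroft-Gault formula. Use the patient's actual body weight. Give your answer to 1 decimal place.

CrCl = (140 − 79) × 55.7 / (72 × 1.7) = 3397.7 / 122.40 ≈ 27.8 mL/min

27.8 mL/min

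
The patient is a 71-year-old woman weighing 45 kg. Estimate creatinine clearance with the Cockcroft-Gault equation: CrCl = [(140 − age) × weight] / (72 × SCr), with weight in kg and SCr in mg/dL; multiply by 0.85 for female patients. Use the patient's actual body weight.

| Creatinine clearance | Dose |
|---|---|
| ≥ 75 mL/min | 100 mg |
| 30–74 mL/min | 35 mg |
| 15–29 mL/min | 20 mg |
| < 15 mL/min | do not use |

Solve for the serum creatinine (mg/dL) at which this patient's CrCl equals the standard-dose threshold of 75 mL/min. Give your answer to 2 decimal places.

0.49 mg/dL

Standard dose requires CrCl ≥ 75 mL/min.
Set (140 − 71) × 45 × 0.85 / (72 × SCr) = 75
SCr = (140 − 71) × 45 × 0.85 / (72 × 75) = 0.489 mg/dL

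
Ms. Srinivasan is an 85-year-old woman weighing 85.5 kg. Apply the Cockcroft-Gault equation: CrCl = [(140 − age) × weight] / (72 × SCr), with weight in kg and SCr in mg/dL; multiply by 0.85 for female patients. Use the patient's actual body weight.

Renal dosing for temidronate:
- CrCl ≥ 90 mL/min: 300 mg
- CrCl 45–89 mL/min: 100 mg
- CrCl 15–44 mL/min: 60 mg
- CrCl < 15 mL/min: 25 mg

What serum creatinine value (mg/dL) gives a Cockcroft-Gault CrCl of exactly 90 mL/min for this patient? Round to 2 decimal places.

0.62 mg/dL

Standard dose requires CrCl ≥ 90 mL/min.
Set (140 − 85) × 85.5 × 0.85 / (72 × SCr) = 90
SCr = (140 − 85) × 85.5 × 0.85 / (72 × 90) = 0.617 mg/dL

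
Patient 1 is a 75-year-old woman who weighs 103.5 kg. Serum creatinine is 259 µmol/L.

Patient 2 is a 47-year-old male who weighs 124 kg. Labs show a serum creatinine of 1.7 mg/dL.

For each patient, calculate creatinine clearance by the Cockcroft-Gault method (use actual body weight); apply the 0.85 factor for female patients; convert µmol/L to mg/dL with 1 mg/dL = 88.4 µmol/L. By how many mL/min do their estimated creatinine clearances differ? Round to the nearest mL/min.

67 mL/min

Patient 1: SCr = 259 / 88.4 = 2.93 mg/dL
Patient 1: CrCl = (140 − 75) × 103.5 / (72 × 2.93) × 0.85 = 6727.5 / 210.96 × 0.85 ≈ 27.1 mL/min
Patient 2: CrCl = (140 − 47) × 124 / (72 × 1.7) = 11532.0 / 122.40 ≈ 94.2 mL/min
|27.1 − 94.2| = 67.1 mL/min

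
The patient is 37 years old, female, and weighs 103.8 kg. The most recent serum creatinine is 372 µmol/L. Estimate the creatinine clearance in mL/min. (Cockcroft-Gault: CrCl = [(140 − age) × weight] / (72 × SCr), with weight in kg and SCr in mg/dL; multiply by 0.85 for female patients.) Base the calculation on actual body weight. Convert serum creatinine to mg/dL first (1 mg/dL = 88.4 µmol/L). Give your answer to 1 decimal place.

SCr = 372 / 88.4 = 4.208 mg/dL
CrCl = (140 − 37) × 103.8 / (72 × 4.208) × 0.85 = 10691.4 / 302.98 × 0.85 ≈ 30.0 mL/min

30.0 mL/min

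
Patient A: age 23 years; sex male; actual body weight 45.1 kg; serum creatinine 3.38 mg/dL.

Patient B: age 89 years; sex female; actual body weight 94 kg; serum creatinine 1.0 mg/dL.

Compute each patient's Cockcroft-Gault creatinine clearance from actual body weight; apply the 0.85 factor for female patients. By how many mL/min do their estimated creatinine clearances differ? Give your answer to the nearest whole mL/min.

Patient A: CrCl = (140 − 23) × 45.1 / (72 × 3.38) = 5276.7 / 243.36 ≈ 21.7 mL/min
Patient B: CrCl = (140 − 89) × 94 / (72 × 1) × 0.85 = 4794.0 / 72.00 × 0.85 ≈ 56.6 mL/min
|21.7 − 56.6| = 34.9 mL/min

35 mL/min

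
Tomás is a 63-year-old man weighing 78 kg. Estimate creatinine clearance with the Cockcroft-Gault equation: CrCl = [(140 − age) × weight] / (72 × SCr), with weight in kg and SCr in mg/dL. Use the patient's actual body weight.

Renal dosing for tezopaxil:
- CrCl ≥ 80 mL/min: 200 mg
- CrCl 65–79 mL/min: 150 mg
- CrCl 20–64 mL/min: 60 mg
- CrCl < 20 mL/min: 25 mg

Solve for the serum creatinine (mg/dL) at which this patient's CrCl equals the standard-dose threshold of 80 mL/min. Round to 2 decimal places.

1.04 mg/dL

Standard dose requires CrCl ≥ 80 mL/min.
Set (140 − 63) × 78 / (72 × SCr) = 80
SCr = (140 − 63) × 78 / (72 × 80) = 1.043 mg/dL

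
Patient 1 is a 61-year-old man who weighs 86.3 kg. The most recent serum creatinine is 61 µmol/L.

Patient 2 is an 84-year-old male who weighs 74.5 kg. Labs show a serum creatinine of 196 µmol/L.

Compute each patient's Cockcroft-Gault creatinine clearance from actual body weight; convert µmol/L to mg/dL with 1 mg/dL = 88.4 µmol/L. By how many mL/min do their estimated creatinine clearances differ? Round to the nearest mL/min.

Patient 1: SCr = 61 / 88.4 = 0.69 mg/dL
Patient 1: CrCl = (140 − 61) × 86.3 / (72 × 0.69) = 6817.7 / 49.68 ≈ 137.2 mL/min
Patient 2: SCr = 196 / 88.4 = 2.217 mg/dL
Patient 2: CrCl = (140 − 84) × 74.5 / (72 × 2.217) = 4172.0 / 159.62 ≈ 26.1 mL/min
|137.2 − 26.1| = 111.1 mL/min

111 mL/min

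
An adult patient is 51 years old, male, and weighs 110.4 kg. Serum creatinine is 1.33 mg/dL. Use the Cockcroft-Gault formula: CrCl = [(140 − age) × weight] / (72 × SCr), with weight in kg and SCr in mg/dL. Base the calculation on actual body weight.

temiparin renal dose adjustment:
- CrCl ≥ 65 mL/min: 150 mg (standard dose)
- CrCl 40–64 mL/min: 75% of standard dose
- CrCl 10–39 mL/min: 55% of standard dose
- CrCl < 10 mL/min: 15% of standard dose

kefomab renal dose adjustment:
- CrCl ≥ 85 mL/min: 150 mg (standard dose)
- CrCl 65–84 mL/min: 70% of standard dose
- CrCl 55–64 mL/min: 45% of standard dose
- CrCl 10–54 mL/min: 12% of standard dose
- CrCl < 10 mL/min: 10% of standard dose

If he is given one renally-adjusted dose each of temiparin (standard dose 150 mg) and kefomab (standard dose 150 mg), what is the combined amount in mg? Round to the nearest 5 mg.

CrCl = (140 − 51) × 110.4 / (72 × 1.33) = 9825.6 / 95.76 ≈ 102.6 mL/min
CrCl ≈ 103 mL/min.
temiparin: ≥ 65 mL/min → 100% of 150 mg = 150 mg.
kefomab: ≥ 85 mL/min → 100% of 150 mg = 150 mg.
Total = 150 + 150 = 300 mg.

300 mg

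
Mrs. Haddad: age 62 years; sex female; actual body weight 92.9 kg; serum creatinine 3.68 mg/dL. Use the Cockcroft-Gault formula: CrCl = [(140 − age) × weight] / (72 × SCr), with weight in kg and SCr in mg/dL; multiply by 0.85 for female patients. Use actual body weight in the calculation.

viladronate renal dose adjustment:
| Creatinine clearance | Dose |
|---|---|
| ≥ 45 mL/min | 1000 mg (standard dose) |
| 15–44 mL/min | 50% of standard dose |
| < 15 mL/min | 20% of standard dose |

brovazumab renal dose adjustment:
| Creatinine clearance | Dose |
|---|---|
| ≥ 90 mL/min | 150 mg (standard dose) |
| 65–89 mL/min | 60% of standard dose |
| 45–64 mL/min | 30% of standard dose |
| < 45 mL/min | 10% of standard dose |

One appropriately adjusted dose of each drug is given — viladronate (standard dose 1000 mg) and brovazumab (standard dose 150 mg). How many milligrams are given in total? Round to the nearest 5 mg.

515 mg

CrCl = (140 − 62) × 92.9 / (72 × 3.68) × 0.85 = 7246.2 / 264.96 × 0.85 ≈ 23.2 mL/min
CrCl ≈ 23 mL/min.
viladronate: 15–44 mL/min → 50% of 1000 mg = 500 mg.
brovazumab: < 45 mL/min → 10% of 150 mg = 15 mg.
Total = 500 + 15 = 515 mg.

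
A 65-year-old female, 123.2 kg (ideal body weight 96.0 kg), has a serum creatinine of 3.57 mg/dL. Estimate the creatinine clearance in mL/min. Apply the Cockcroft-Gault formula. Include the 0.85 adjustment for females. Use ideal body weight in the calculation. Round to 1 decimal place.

CrCl = (140 − 65) × 96 / (72 × 3.57) × 0.85 = 7200.0 / 257.04 × 0.85 ≈ 23.8 mL/min

23.8 mL/min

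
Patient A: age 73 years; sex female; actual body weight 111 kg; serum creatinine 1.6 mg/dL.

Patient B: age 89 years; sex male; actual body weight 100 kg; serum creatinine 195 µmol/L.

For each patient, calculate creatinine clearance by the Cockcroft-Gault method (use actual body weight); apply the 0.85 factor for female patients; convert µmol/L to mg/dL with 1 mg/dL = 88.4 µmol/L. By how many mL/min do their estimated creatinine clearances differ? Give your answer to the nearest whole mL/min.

23 mL/min

Patient A: CrCl = (140 − 73) × 111 / (72 × 1.6) × 0.85 = 7437.0 / 115.20 × 0.85 ≈ 54.9 mL/min
Patient B: SCr = 195 / 88.4 = 2.206 mg/dL
Patient B: CrCl = (140 − 89) × 100 / (72 × 2.206) = 5100.0 / 158.83 ≈ 32.1 mL/min
|54.9 − 32.1| = 22.8 mL/min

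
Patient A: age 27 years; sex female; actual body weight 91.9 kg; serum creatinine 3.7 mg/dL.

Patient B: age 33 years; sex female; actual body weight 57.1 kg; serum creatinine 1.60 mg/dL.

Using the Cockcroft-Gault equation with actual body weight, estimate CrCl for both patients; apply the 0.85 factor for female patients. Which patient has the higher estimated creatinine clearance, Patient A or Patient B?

Patient A: CrCl = (140 − 27) × 91.9 / (72 × 3.7) × 0.85 = 10384.7 / 266.40 × 0.85 ≈ 33.1 mL/min
Patient B: CrCl = (140 − 33) × 57.1 / (72 × 1.6) × 0.85 = 6109.7 / 115.20 × 0.85 ≈ 45.1 mL/min
33.1 vs 45.1 mL/min → Patient B is higher.

Patient B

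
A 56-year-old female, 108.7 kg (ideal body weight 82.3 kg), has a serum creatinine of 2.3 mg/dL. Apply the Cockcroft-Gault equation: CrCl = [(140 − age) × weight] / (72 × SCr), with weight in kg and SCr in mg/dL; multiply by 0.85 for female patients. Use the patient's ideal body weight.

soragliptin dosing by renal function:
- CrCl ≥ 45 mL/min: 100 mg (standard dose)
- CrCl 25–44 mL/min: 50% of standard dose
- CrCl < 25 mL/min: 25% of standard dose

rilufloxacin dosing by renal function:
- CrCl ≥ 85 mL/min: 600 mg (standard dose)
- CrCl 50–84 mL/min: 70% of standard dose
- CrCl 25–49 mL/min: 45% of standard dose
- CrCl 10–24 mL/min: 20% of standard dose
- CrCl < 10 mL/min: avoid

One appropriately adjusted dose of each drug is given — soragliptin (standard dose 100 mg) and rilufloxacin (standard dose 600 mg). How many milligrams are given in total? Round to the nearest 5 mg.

CrCl = (140 − 56) × 82.3 / (72 × 2.3) × 0.85 = 6913.2 / 165.60 × 0.85 ≈ 35.5 mL/min
CrCl ≈ 35 mL/min.
soragliptin: 25–44 mL/min → 50% of 100 mg = 50 mg.
rilufloxacin: 25–49 mL/min → 45% of 600 mg = 270 mg.
Total = 50 + 270 = 320 mg.

320 mg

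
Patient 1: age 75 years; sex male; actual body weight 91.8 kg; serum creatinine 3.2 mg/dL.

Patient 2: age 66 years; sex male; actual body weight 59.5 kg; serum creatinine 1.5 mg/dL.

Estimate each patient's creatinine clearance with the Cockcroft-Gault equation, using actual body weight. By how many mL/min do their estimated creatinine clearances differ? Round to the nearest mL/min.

15 mL/min

Patient 1: CrCl = (140 − 75) × 91.8 / (72 × 3.2) = 5967.0 / 230.40 ≈ 25.9 mL/min
Patient 2: CrCl = (140 − 66) × 59.5 / (72 × 1.5) = 4403.0 / 108.00 ≈ 40.8 mL/min
|25.9 − 40.8| = 14.9 mL/min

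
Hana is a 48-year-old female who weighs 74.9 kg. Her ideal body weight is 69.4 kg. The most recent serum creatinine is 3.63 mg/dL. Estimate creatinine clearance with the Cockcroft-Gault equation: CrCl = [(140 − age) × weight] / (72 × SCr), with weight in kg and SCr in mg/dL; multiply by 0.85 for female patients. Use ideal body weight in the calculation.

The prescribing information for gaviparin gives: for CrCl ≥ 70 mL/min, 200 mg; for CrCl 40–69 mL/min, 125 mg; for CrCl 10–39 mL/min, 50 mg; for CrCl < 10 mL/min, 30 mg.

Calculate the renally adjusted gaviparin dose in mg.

50 mg

CrCl = (140 − 48) × 69.4 / (72 × 3.63) × 0.85 = 6384.8 / 261.36 × 0.85 ≈ 20.8 mL/min
CrCl ≈ 21 mL/min → bracket 10–39 mL/min.
Dose for this bracket: 50 mg.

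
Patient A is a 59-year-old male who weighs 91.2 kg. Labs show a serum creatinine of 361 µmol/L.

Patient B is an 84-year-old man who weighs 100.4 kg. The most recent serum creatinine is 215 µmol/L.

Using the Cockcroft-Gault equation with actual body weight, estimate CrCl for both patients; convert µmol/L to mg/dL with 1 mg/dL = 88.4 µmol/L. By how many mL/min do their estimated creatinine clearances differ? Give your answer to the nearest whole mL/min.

7 mL/min

Patient A: SCr = 361 / 88.4 = 4.084 mg/dL
Patient A: CrCl = (140 − 59) × 91.2 / (72 × 4.084) = 7387.2 / 294.05 ≈ 25.1 mL/min
Patient B: SCr = 215 / 88.4 = 2.432 mg/dL
Patient B: CrCl = (140 − 84) × 100.4 / (72 × 2.432) = 5622.4 / 175.10 ≈ 32.1 mL/min
|25.1 − 32.1| = 7.0 mL/min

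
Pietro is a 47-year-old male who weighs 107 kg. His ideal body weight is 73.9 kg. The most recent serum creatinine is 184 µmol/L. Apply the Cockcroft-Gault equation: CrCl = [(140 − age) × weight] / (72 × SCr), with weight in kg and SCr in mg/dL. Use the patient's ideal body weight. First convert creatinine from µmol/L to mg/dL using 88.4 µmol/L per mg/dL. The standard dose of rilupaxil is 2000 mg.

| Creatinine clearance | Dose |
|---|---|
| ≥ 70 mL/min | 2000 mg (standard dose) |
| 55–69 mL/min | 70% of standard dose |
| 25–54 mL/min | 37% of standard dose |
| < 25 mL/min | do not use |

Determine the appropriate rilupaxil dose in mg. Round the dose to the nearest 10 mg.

SCr = 184 / 88.4 = 2.081 mg/dL
CrCl = (140 − 47) × 73.9 / (72 × 2.081) = 6872.7 / 149.83 ≈ 45.9 mL/min
CrCl ≈ 46 mL/min → bracket 25–54 mL/min.
37% of 2000 mg = 740 mg

740 mg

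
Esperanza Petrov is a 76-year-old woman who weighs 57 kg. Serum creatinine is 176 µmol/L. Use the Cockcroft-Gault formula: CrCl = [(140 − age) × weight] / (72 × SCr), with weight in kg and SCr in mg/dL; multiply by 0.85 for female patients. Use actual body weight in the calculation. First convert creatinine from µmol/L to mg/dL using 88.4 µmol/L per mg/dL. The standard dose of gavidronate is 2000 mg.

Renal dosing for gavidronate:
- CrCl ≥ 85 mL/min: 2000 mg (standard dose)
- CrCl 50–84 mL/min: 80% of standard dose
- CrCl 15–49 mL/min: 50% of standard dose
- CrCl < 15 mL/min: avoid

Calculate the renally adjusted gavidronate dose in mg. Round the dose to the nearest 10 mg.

1000 mg

SCr = 176 / 88.4 = 1.991 mg/dL
CrCl = (140 − 76) × 57 / (72 × 1.991) × 0.85 = 3648.0 / 143.35 × 0.85 ≈ 21.6 mL/min
CrCl ≈ 22 mL/min → bracket 15–49 mL/min.
50% of 2000 mg = 1000 mg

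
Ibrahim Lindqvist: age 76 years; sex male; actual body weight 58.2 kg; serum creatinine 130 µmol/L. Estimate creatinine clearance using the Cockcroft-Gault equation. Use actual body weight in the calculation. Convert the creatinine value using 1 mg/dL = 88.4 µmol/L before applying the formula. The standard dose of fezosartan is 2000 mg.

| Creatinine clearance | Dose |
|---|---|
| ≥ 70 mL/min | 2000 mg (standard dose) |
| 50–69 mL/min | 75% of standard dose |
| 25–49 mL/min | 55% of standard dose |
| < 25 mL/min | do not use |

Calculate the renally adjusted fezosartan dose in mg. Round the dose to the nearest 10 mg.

1100 mg

SCr = 130 / 88.4 = 1.471 mg/dL
CrCl = (140 − 76) × 58.2 / (72 × 1.471) = 3724.8 / 105.91 ≈ 35.2 mL/min
CrCl ≈ 35 mL/min → bracket 25–49 mL/min.
55% of 2000 mg = 1100 mg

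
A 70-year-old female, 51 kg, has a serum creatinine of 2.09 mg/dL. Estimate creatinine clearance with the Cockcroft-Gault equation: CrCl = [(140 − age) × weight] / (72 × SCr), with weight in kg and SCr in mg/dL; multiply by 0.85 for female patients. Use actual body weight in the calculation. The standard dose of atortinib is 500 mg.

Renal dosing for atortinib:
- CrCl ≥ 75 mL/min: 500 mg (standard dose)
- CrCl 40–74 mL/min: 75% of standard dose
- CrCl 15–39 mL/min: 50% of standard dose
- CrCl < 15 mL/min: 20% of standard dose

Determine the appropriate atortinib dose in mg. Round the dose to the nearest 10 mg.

CrCl = (140 − 70) × 51 / (72 × 2.09) × 0.85 = 3570.0 / 150.48 × 0.85 ≈ 20.2 mL/min
CrCl ≈ 20 mL/min → bracket 15–39 mL/min.
50% of 500 mg = 250 mg

250 mg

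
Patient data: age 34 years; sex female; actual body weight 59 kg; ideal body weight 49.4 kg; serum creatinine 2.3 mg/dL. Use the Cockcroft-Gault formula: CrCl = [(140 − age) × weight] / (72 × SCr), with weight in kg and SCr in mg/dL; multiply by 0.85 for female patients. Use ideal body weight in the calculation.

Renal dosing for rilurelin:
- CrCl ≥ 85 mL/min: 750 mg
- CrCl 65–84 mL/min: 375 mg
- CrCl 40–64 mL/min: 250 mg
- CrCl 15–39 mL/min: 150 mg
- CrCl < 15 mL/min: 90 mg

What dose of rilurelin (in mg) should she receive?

150 mg

CrCl = (140 − 34) × 49.4 / (72 × 2.3) × 0.85 = 5236.4 / 165.60 × 0.85 ≈ 26.9 mL/min
CrCl ≈ 27 mL/min → bracket 15–39 mL/min.
Dose for this bracket: 150 mg.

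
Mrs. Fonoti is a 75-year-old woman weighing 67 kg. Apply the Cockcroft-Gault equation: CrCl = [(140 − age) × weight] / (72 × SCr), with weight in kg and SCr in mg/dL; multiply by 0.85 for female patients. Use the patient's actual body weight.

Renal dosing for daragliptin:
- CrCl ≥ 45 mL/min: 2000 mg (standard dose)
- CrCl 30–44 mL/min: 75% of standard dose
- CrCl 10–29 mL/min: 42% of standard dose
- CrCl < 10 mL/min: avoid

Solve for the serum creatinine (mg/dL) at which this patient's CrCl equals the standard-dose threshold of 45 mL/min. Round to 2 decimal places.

1.14 mg/dL

Standard dose requires CrCl ≥ 45 mL/min.
Set (140 − 75) × 67 × 0.85 / (72 × SCr) = 45
SCr = (140 − 75) × 67 × 0.85 / (72 × 45) = 1.143 mg/dL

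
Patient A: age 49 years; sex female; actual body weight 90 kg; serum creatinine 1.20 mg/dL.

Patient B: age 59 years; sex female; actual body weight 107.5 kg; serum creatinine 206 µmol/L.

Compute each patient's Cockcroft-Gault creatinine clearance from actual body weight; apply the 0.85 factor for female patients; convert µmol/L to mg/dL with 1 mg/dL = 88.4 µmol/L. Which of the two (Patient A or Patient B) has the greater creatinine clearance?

Patient A

Patient A: CrCl = (140 − 49) × 90 / (72 × 1.2) × 0.85 = 8190.0 / 86.40 × 0.85 ≈ 80.6 mL/min
Patient B: SCr = 206 / 88.4 = 2.33 mg/dL
Patient B: CrCl = (140 − 59) × 107.5 / (72 × 2.33) × 0.85 = 8707.5 / 167.76 × 0.85 ≈ 44.1 mL/min
80.6 vs 44.1 mL/min → Patient A is higher.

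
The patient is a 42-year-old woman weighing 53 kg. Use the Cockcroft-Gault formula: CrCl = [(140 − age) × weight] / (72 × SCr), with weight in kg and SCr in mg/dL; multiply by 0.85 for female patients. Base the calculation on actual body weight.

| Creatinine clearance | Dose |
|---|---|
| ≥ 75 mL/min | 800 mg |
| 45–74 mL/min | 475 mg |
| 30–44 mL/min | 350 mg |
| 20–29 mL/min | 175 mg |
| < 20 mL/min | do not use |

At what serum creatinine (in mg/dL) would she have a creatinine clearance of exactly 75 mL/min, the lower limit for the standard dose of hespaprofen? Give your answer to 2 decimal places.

0.82 mg/dL

Standard dose requires CrCl ≥ 75 mL/min.
Set (140 − 42) × 53 × 0.85 / (72 × SCr) = 75
SCr = (140 − 42) × 53 × 0.85 / (72 × 75) = 0.818 mg/dL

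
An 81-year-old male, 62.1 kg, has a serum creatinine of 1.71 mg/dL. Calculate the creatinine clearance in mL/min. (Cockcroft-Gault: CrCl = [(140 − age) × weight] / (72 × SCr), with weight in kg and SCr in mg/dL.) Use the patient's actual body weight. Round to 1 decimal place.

CrCl = (140 − 81) × 62.1 / (72 × 1.71) = 3663.9 / 123.12 ≈ 29.8 mL/min

29.8 mL/min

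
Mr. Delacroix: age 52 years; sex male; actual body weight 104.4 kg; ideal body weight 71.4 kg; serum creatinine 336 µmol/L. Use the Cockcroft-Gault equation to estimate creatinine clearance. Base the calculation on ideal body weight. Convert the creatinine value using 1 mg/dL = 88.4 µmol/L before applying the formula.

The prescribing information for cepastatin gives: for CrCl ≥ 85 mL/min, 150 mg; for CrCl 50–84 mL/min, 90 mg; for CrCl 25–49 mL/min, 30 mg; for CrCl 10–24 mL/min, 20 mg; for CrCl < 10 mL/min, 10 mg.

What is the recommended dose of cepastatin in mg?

SCr = 336 / 88.4 = 3.801 mg/dL
CrCl = (140 − 52) × 71.4 / (72 × 3.801) = 6283.2 / 273.67 ≈ 23.0 mL/min
CrCl ≈ 23 mL/min → bracket 10–24 mL/min.
Dose for this bracket: 20 mg.

20 mg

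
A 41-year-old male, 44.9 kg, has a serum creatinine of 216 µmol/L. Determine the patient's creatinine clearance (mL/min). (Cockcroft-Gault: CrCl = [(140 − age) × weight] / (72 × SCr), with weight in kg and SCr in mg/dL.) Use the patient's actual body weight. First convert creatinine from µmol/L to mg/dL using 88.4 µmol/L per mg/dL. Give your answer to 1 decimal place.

25.3 mL/min

SCr = 216 / 88.4 = 2.443 mg/dL
CrCl = (140 − 41) × 44.9 / (72 × 2.443) = 4445.1 / 175.90 ≈ 25.3 mL/min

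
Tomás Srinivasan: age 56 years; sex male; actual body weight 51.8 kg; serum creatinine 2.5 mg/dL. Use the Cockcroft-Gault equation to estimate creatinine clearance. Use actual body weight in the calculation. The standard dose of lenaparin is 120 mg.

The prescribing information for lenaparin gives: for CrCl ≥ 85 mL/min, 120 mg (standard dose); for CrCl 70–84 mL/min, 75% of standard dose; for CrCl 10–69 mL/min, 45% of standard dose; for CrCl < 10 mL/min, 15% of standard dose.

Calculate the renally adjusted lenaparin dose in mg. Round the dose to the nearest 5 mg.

55 mg

CrCl = (140 − 56) × 51.8 / (72 × 2.5) = 4351.2 / 180.00 ≈ 24.2 mL/min
CrCl ≈ 24 mL/min → bracket 10–69 mL/min.
45% of 120 mg = 54 mg → 55 mg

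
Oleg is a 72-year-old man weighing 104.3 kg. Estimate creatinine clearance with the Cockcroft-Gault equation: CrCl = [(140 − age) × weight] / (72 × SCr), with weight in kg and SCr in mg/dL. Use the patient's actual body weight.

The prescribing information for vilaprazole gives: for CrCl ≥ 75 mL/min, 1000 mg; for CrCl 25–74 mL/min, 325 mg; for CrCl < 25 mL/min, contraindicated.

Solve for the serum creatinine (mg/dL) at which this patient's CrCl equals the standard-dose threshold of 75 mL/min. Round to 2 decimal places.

1.31 mg/dL

Standard dose requires CrCl ≥ 75 mL/min.
Set (140 − 72) × 104.3 / (72 × SCr) = 75
SCr = (140 − 72) × 104.3 / (72 × 75) = 1.313 mg/dL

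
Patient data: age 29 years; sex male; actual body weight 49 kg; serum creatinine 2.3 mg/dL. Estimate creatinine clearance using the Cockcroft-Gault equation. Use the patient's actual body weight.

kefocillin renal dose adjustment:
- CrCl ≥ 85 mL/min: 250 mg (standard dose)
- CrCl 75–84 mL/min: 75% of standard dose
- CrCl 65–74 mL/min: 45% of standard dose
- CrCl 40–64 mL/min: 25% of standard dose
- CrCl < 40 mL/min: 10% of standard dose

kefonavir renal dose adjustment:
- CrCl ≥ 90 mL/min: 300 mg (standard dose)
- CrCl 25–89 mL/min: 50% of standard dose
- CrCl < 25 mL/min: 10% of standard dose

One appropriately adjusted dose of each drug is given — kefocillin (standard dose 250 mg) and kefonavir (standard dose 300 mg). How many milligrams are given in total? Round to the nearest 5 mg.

175 mg

CrCl = (140 − 29) × 49 / (72 × 2.3) = 5439.0 / 165.60 ≈ 32.8 mL/min
CrCl ≈ 33 mL/min.
kefocillin: < 40 mL/min → 10% of 250 mg = 25 mg.
kefonavir: 25–89 mL/min → 50% of 300 mg = 150 mg.
Total = 25 + 150 = 175 mg.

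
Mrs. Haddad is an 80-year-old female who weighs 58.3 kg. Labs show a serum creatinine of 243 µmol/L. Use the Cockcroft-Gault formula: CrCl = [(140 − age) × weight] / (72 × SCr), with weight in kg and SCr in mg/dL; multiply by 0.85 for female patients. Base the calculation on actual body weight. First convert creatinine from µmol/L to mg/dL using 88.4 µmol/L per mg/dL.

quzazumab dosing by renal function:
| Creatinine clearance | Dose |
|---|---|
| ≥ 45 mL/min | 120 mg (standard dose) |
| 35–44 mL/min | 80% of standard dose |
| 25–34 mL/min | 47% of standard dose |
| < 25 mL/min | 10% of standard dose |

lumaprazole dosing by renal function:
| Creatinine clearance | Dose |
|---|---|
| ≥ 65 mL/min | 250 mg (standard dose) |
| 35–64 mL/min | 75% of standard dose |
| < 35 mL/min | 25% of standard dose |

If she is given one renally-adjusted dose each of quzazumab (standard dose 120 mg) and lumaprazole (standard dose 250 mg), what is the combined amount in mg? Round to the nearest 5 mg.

75 mg

SCr = 243 / 88.4 = 2.749 mg/dL
CrCl = (140 − 80) × 58.3 / (72 × 2.749) × 0.85 = 3498.0 / 197.93 × 0.85 ≈ 15.0 mL/min
CrCl ≈ 15 mL/min.
quzazumab: < 25 mL/min → 10% of 120 mg = 12 mg.
lumaprazole: < 35 mL/min → 25% of 250 mg = 62.5 mg.
Total = 12 + 62.5 = 74.5 mg.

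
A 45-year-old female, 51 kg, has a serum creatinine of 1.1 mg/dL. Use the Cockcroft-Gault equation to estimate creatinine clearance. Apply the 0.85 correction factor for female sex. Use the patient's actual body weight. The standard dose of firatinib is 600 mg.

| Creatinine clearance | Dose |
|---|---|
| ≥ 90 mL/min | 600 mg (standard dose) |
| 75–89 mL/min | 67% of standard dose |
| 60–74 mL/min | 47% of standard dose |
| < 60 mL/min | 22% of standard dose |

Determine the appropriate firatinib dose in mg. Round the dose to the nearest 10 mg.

130 mg

CrCl = (140 − 45) × 51 / (72 × 1.1) × 0.85 = 4845.0 / 79.20 × 0.85 ≈ 52.0 mL/min
CrCl ≈ 52 mL/min → bracket < 60 mL/min.
22% of 600 mg = 132 mg → 130 mg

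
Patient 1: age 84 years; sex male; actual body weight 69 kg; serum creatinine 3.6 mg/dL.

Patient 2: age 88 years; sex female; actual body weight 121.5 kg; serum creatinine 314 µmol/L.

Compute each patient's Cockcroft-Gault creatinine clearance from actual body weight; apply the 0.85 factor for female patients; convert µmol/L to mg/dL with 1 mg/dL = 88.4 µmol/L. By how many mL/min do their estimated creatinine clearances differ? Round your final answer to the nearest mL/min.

Patient 1: CrCl = (140 − 84) × 69 / (72 × 3.6) = 3864.0 / 259.20 ≈ 14.9 mL/min
Patient 2: SCr = 314 / 88.4 = 3.552 mg/dL
Patient 2: CrCl = (140 − 88) × 121.5 / (72 × 3.552) × 0.85 = 6318.0 / 255.74 × 0.85 ≈ 21.0 mL/min
|14.9 − 21.0| = 6.1 mL/min

6 mL/min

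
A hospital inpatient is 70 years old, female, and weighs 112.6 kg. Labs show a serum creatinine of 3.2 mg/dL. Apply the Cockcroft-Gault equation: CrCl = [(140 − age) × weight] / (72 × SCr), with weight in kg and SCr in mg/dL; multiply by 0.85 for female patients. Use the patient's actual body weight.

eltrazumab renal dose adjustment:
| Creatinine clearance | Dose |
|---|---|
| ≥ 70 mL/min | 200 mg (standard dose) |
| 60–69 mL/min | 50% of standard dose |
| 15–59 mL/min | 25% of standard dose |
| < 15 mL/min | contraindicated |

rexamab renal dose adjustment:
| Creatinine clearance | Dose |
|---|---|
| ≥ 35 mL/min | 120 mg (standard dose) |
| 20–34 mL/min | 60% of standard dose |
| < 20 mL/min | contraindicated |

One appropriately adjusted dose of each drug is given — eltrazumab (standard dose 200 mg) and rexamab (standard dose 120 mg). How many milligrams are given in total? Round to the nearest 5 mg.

CrCl = (140 − 70) × 112.6 / (72 × 3.2) × 0.85 = 7882.0 / 230.40 × 0.85 ≈ 29.1 mL/min
CrCl ≈ 29 mL/min.
eltrazumab: 15–59 mL/min → 25% of 200 mg = 50 mg.
rexamab: 20–34 mL/min → 60% of 120 mg = 72 mg.
Total = 50 + 72 = 122 mg.

120 mg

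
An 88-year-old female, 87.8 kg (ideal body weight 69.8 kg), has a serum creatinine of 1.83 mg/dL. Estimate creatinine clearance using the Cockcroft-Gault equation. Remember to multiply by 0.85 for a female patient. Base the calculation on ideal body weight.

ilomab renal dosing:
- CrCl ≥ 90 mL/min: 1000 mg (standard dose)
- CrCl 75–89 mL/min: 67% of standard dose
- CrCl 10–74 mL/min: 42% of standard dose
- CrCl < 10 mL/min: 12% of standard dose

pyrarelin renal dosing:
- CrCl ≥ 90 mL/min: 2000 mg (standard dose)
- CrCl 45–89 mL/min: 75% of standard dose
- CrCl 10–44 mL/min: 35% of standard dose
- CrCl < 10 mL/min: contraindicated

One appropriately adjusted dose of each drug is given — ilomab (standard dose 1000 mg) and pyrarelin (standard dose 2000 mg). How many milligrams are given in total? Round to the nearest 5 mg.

CrCl = (140 − 88) × 69.8 / (72 × 1.83) × 0.85 = 3629.6 / 131.76 × 0.85 ≈ 23.4 mL/min
CrCl ≈ 23 mL/min.
ilomab: 10–74 mL/min → 42% of 1000 mg = 420 mg.
pyrarelin: 10–44 mL/min → 35% of 2000 mg = 700 mg.
Total = 420 + 700 = 1120 mg.

1120 mg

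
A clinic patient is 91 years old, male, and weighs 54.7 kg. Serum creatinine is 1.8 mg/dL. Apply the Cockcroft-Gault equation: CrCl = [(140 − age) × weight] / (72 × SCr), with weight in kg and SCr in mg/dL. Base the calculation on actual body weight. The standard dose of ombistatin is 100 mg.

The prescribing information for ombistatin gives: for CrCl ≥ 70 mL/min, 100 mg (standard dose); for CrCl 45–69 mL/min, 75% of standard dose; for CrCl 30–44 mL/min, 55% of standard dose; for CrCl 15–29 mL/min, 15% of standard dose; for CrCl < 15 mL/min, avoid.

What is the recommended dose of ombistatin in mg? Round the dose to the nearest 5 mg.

CrCl = (140 − 91) × 54.7 / (72 × 1.8) = 2680.3 / 129.60 ≈ 20.7 mL/min
CrCl ≈ 21 mL/min → bracket 15–29 mL/min.
15% of 100 mg = 15 mg

15 mg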